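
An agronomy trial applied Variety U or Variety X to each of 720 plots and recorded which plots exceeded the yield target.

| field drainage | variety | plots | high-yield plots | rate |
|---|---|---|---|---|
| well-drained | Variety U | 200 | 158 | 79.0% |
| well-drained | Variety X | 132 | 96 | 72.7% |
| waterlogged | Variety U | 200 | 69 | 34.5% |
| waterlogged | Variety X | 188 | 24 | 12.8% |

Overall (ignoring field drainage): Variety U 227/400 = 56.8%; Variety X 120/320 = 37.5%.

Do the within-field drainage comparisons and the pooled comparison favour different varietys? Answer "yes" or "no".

Within each field drainage level (well-drained 79.0% vs 72.7%; waterlogged 34.5% vs 12.8%), Variety U has the higher rate every time. Pooled: 56.8% vs 37.5% — Variety U has the higher rate overall. They agree.

no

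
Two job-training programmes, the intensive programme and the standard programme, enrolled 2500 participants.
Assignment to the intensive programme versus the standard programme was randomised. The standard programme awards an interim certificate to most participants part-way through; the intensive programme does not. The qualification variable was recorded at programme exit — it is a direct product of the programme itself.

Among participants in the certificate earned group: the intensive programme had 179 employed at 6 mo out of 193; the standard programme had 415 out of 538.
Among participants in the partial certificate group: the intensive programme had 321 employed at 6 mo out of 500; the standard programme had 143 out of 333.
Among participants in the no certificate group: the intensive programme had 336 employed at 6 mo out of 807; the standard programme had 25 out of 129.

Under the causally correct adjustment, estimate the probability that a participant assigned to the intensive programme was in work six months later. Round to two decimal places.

0.56

Qualification attained during the programme here is a post-treatment variable shaped by the programme; conditioning on it would introduce bias rather than remove it. The overall comparison is the causal one.
So P(outcome | do(the intensive programme)) is just the pooled rate for the intensive programme: 836/1500 = 0.557.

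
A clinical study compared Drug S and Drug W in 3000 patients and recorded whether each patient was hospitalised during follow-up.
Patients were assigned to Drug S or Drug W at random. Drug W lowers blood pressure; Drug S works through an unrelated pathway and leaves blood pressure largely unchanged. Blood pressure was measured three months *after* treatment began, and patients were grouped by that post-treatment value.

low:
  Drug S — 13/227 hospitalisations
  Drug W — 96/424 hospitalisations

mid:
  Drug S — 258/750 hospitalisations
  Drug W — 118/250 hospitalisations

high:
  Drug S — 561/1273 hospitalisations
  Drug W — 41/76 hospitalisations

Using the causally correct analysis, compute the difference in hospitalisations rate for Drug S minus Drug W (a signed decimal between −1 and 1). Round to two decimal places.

+0.03

The blood pressure-specific comparison favours Drug S throughout, but the pooled figures favour Drug W. The question is whether to condition on blood pressure.
Blood pressure lies on the pathway drug → blood pressure → outcome, so adjusting for it blocks the indirect effect. For the total causal effect of drug, use the unadjusted pooled rates.
The causal difference is the pooled difference: 0.370 − 0.340 = +0.030.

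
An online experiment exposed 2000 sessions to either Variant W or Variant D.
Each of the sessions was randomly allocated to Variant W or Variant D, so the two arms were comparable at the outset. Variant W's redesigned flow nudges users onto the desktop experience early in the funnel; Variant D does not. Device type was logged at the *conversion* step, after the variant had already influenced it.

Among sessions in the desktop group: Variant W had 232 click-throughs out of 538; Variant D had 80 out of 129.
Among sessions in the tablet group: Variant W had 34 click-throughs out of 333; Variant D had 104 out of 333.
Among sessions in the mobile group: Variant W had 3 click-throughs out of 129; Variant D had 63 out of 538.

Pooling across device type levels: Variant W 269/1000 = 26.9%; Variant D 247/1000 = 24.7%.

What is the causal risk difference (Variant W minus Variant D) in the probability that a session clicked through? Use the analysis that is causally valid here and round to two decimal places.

+0.02

Variant D is higher inside every device type stratum but Variant W is higher in aggregate. Whether to stratify depends on how device type relates to the variant.
The distribution of device type is itself part of what the variant does — it is an intermediate outcome. Holding it fixed would remove that part of the effect; the total effect is the pooled difference.
The causal difference is the pooled difference: 0.269 − 0.247 = +0.022.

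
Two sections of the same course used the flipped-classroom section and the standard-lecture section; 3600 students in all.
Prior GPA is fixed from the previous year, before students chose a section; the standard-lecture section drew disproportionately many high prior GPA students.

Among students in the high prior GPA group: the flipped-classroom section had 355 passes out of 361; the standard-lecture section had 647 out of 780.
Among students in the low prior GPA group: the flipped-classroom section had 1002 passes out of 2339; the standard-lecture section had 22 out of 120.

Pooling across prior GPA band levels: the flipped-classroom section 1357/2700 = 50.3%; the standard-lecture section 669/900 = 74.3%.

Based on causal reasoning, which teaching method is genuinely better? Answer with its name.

the flipped-classroom section

The imbalance in prior GPA band arose from how students were allocated, not from anything the teaching method did; and prior GPA band independently affects the outcome. The pooled gap is confounded — condition on prior GPA band.
Within each level — high prior GPA: 98.3% vs 82.9%; low prior GPA: 42.8% vs 18.3% — the flipped-classroom section is higher every time.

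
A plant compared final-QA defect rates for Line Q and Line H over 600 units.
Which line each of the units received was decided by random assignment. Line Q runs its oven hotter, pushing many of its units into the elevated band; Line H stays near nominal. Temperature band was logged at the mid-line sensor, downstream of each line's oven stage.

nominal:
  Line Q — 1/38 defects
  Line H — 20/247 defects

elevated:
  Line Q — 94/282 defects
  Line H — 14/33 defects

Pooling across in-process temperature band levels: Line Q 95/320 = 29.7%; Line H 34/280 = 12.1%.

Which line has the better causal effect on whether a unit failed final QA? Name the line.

In-process temperature band here is a post-treatment variable shaped by the line; conditioning on it would introduce bias rather than remove it. The overall comparison is the causal one.
Pooled: Line Q 29.7% vs Line H 12.1%; Line H is lower overall.

Line H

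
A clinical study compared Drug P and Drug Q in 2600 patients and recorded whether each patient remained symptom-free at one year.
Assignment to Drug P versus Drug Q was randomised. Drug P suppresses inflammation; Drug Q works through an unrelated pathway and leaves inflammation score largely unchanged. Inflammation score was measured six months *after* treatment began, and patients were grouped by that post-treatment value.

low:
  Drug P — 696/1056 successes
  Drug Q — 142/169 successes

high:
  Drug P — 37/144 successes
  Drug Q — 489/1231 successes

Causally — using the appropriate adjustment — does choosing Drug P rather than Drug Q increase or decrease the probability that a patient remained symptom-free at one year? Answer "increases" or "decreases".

increases

Within every inflammation score level Drug Q has the higher rate, yet pooled Drug P does — Simpson's reversal.
Because the drug influences inflammation score, inflammation score is a post-treatment mediator, not a confounder. Stratifying on it would bias the estimate; the causal effect is the crude pooled difference.
Pooled: Drug P 61.1% vs Drug Q 45.1%; Drug P is higher overall.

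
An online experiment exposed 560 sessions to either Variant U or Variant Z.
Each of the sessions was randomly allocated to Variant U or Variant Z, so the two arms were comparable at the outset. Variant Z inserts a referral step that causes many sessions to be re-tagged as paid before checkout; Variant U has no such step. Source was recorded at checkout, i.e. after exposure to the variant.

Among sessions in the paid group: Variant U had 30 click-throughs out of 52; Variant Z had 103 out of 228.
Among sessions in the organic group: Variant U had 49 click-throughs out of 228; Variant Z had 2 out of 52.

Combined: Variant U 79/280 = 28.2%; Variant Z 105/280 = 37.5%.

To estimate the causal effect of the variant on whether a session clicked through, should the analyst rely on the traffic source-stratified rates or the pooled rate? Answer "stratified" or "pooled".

Traffic source is recorded after the variant and is itself shifted by it — it sits on the causal path from variant to outcome. Conditioning on a mediator would strip out part of the effect we want; the pooled comparison gives the total causal effect.
Pooled: Variant U 28.2% vs Variant Z 37.5%; Variant Z is higher overall.

pooled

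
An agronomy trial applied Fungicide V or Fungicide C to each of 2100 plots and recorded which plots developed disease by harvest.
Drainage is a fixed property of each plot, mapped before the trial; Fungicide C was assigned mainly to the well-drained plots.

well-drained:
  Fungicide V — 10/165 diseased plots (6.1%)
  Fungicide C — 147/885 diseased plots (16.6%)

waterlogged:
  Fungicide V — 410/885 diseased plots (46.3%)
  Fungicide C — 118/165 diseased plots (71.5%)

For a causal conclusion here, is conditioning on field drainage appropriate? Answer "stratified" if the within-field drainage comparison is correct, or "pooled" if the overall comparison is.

stratified

Field drainage is set before the fungicide has any effect — it is not caused by the fungicide — and it independently drives the outcome. That makes it a confounder, so the causal comparison is within field drainage levels.
Within each level — well-drained: 6.1% vs 16.6%; waterlogged: 46.3% vs 71.5% — Fungicide V is lower every time.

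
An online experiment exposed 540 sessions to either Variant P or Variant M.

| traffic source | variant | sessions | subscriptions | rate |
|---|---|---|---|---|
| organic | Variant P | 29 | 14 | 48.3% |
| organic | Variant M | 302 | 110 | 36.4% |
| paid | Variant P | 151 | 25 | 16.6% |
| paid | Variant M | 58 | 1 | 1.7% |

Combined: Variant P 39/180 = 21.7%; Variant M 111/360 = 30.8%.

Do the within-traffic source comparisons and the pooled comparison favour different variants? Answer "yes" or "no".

Within each traffic source level (organic 48.3% vs 36.4%; paid 16.6% vs 1.7%), Variant P has the higher rate every time. Pooled: 21.7% vs 30.8% — Variant M has the higher rate overall. The two comparisons disagree.

yes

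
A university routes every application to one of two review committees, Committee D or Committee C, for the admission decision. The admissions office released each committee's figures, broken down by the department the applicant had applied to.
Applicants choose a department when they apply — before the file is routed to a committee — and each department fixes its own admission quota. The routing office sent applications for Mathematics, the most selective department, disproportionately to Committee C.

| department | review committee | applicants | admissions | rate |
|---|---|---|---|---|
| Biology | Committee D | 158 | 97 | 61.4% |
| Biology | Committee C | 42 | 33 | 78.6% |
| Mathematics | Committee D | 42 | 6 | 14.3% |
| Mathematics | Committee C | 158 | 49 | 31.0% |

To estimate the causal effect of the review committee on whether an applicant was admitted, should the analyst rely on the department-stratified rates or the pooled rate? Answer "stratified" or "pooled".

The department-specific comparison favours Committee C throughout, but the pooled figures favour Committee D. The question is whether to condition on department.
Here department is a common cause — it drives both which review committee a case falls under and the outcome. The crude comparison mixes populations; the stratum-specific rates are the causally relevant ones.
Within each level — Biology: 61.4% vs 78.6%; Mathematics: 14.3% vs 31.0% — Committee C is higher every time.

stratified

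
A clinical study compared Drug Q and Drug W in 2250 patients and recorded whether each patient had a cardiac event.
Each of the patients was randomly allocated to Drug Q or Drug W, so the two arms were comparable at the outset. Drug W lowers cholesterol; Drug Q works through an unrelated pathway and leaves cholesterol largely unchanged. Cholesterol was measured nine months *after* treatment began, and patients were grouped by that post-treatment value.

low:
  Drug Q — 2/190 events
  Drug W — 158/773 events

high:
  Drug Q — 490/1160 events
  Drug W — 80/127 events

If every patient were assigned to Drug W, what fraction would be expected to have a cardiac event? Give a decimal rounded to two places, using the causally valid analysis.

0.26

Cholesterol is downstream of the drug. One should not condition on a consequence of treatment, so the overall rates are the right comparison.
So P(outcome | do(Drug W)) is just the pooled rate for Drug W: 238/900 = 0.264.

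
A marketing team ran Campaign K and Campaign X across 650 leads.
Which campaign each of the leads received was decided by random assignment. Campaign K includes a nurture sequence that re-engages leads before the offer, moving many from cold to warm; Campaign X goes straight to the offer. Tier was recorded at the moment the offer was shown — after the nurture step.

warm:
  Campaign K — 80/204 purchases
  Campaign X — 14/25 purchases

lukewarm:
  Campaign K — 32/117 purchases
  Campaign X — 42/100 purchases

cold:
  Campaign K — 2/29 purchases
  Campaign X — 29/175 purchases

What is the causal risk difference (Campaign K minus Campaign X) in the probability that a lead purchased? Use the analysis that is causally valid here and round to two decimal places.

Campaign X is higher inside every engagement tier stratum but Campaign K is higher in aggregate. Whether to stratify depends on how engagement tier relates to the campaign.
Engagement tier here is a post-treatment variable shaped by the campaign; conditioning on it would introduce bias rather than remove it. The overall comparison is the causal one.
The causal difference is the pooled difference: 0.326 − 0.283 = +0.042.

+0.04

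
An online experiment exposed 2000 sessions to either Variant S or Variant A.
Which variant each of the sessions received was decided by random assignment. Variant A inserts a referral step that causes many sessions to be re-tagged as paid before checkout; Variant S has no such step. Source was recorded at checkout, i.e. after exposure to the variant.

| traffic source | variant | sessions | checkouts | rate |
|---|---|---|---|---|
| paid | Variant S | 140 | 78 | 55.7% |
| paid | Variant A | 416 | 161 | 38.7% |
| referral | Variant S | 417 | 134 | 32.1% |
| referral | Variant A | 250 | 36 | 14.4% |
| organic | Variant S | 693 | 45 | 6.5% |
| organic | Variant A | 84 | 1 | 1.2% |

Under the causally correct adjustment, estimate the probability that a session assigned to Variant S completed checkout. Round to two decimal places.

Variant S is higher inside every traffic source stratum but Variant A is higher in aggregate. Whether to stratify depends on how traffic source relates to the variant.
Traffic source is downstream of the variant. One should not condition on a consequence of treatment, so the overall rates are the right comparison.
So P(outcome | do(Variant S)) is just the pooled rate for Variant S: 257/1250 = 0.206.

0.21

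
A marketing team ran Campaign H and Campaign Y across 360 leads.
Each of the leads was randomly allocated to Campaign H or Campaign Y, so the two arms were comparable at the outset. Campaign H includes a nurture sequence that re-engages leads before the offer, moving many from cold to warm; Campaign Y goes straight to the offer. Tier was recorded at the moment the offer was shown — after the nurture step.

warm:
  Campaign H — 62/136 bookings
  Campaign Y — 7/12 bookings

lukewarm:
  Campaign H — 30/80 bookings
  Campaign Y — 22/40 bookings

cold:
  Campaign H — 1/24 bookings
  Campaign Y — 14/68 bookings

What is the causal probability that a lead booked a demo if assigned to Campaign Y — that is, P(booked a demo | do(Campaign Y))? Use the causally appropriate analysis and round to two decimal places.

0.36

Stratifying would compare campaigns among leads the campaigns themselves sorted into engagement tier groups — a form of selection on an intermediate. The unconditioned pooled rates give the total causal effect.
So P(outcome | do(Campaign Y)) is just the pooled rate for Campaign Y: 43/120 = 0.358.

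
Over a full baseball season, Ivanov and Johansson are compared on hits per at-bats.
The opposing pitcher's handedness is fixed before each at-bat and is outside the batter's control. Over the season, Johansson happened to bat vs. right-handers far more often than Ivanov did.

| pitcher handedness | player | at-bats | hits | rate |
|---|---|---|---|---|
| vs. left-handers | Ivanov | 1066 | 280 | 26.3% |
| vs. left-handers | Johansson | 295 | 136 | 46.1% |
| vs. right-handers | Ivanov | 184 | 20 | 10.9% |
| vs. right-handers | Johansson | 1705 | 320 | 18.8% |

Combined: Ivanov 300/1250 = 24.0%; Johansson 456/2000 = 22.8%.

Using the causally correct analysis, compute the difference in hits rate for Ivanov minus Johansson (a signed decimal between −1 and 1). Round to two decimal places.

The stratified and pooled comparisons disagree (Johansson wins within each pitcher handedness; Ivanov wins overall), so the answer turns on the causal role of pitcher handedness.
Pitcher handedness differs across players for reasons unrelated to any effect of the player itself, and it separately predicts the outcome — a classic confounder. We must compare within pitcher handedness levels.
Adjusting over the population distribution of pitcher handedness: 0.419·(0.263−0.461) + 0.581·(0.109−0.188) = -0.129.

-0.13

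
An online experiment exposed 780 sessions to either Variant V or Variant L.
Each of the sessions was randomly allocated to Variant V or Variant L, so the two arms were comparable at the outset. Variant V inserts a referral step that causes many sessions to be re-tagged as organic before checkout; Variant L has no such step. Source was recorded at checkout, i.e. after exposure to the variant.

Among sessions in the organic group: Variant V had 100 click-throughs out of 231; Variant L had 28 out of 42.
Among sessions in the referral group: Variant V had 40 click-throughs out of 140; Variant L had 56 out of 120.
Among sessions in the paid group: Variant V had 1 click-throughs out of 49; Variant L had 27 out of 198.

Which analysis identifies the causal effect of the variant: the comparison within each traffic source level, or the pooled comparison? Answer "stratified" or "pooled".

pooled

Traffic source is downstream of the variant. One should not condition on a consequence of treatment, so the overall rates are the right comparison.
Pooled: Variant V 33.6% vs Variant L 30.8%; Variant V is higher overall.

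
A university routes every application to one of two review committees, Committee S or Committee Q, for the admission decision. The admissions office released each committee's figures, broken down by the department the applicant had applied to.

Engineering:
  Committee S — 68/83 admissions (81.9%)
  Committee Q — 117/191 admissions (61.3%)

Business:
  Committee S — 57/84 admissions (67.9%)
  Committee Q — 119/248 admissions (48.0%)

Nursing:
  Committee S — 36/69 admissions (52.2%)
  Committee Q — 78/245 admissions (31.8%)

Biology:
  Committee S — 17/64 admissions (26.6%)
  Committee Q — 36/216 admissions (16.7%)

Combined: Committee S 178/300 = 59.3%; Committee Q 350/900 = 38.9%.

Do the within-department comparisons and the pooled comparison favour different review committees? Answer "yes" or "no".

no

Within each department level (Engineering 81.9% vs 61.3%; Business 67.9% vs 48.0%; Nursing 52.2% vs 31.8%; Biology 26.6% vs 16.7%), Committee S has the higher rate every time. Pooled: 59.3% vs 38.9% — Committee S has the higher rate overall. They agree.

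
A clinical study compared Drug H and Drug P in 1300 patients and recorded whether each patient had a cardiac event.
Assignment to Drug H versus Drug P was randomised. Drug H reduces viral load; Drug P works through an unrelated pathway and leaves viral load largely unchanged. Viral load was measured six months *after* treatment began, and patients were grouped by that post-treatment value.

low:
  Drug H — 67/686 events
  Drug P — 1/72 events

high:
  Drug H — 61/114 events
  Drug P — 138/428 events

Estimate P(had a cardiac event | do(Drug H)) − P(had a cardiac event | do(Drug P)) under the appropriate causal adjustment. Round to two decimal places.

-0.12

Stratifying would compare drugs among patients the drugs themselves sorted into viral load groups — a form of selection on an intermediate. The unconditioned pooled rates give the total causal effect.
The causal difference is the pooled difference: 0.160 − 0.278 = -0.118.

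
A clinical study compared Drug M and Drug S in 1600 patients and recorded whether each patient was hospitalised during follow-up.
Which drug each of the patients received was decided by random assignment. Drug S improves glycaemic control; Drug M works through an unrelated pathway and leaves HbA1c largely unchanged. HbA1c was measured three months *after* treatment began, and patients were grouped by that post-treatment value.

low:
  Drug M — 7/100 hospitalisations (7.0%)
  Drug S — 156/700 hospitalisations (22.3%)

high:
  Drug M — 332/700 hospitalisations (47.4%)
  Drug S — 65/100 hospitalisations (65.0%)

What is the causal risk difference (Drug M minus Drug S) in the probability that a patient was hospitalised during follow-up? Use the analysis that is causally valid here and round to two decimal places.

Within every HbA1c level Drug M has the lower rate, yet pooled Drug S does — Simpson's reversal.
HbA1c lies on the pathway drug → HbA1c → outcome, so adjusting for it blocks the indirect effect. For the total causal effect of drug, use the unadjusted pooled rates.
The causal difference is the pooled difference: 0.424 − 0.276 = +0.147.

+0.15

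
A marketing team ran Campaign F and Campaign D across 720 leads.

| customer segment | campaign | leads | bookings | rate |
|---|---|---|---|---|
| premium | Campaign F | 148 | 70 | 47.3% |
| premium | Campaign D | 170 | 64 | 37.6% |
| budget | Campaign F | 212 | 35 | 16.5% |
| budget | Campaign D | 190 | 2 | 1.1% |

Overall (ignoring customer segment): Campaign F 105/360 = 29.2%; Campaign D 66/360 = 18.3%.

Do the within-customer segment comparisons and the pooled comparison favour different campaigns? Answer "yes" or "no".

Within each customer segment level (premium 47.3% vs 37.6%; budget 16.5% vs 1.1%), Campaign F has the higher rate every time. Pooled: 29.2% vs 18.3% — Campaign F has the higher rate overall. They agree.

no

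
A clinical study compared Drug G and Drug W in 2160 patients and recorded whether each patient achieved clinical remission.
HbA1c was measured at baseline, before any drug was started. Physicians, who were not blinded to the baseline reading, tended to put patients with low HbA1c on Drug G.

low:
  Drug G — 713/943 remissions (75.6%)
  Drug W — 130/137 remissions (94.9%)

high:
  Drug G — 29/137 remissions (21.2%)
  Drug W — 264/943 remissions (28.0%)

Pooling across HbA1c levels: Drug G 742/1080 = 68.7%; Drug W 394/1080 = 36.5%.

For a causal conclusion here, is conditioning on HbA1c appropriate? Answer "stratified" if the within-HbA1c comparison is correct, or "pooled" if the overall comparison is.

The HbA1c-specific comparison favours Drug W throughout, but the pooled figures favour Drug G. The question is whether to condition on HbA1c.
HbA1c satisfies the back-door criterion: it is not a descendant of the drug, and it blocks the spurious path from drug to outcome. Adjusting for it (i.e., using the within-HbA1c rates) gives the causal effect.
Within each level — low: 75.6% vs 94.9%; high: 21.2% vs 28.0% — Drug W is higher every time.

stratified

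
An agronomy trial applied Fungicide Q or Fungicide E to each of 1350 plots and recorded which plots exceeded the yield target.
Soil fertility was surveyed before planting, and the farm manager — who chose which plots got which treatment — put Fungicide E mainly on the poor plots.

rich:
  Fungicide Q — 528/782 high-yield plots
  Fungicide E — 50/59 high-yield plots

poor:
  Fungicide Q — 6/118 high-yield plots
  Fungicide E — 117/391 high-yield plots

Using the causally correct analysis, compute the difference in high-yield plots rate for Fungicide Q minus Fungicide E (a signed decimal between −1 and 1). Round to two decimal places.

The soil fertility-specific comparison favours Fungicide E throughout, but the pooled figures favour Fungicide Q. The question is whether to condition on soil fertility.
Here soil fertility is a common cause — it drives both which fungicide a case falls under and the outcome. The crude comparison mixes populations; the stratum-specific rates are the causally relevant ones.
Adjusting over the population distribution of soil fertility: 0.623·(0.675−0.847) + 0.377·(0.051−0.299) = -0.201.

-0.20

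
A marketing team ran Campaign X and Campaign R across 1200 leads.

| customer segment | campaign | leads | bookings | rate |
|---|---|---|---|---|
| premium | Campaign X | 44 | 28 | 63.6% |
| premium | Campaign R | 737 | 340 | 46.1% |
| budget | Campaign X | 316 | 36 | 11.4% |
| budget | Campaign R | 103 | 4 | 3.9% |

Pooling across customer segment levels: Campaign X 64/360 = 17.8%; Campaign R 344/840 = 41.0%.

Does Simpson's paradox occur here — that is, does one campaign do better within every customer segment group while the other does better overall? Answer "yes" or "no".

Within each customer segment level (premium 63.6% vs 46.1%; budget 11.4% vs 3.9%), Campaign X has the higher rate every time. Pooled: 17.8% vs 41.0% — Campaign R has the higher rate overall. The two comparisons disagree.

yes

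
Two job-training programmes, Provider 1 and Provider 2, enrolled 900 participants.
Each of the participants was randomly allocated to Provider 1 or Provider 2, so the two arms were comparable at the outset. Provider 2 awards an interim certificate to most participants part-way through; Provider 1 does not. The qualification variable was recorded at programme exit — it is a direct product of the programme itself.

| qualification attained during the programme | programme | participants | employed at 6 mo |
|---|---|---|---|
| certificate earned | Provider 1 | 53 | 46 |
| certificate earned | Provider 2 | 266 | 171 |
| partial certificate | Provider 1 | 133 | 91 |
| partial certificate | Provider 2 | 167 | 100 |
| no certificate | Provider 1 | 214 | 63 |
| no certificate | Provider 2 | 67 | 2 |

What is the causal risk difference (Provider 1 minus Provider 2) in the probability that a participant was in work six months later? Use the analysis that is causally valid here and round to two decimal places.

Qualification attained during the programme is recorded after the programme and is itself shifted by it — it sits on the causal path from programme to outcome. Conditioning on a mediator would strip out part of the effect we want; the pooled comparison gives the total causal effect.
The causal difference is the pooled difference: 0.500 − 0.546 = -0.046.

-0.05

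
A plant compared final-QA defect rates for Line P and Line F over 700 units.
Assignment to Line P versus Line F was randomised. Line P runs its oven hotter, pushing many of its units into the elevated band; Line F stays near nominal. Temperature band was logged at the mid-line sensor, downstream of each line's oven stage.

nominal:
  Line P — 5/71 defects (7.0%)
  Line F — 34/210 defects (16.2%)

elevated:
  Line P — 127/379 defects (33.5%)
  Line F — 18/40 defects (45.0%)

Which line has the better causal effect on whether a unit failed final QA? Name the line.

Line F

In-process temperature band is downstream of the line. One should not condition on a consequence of treatment, so the overall rates are the right comparison.
Pooled: Line P 29.3% vs Line F 20.8%; Line F is lower overall.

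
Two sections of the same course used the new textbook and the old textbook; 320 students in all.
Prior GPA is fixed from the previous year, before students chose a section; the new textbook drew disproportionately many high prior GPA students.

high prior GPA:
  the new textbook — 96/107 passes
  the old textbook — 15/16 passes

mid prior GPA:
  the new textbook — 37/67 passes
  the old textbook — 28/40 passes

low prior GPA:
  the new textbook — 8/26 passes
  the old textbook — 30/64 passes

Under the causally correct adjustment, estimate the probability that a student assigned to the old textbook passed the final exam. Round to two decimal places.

0.73

The imbalance in prior GPA band arose from how students were allocated, not from anything the teaching method did; and prior GPA band independently affects the outcome. The pooled gap is confounded — condition on prior GPA band.
Standardising the old textbook to the population prior GPA band mix: 0.384·15/16 + 0.334·28/40 + 0.281·30/64 = 0.726.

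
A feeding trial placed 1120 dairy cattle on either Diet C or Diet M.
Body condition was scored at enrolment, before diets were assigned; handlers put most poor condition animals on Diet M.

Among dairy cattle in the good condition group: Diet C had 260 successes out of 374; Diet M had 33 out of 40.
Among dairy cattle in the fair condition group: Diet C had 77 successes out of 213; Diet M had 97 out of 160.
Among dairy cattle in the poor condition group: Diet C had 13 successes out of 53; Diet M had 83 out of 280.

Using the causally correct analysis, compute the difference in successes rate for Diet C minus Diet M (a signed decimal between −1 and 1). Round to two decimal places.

Here starting body condition is a common cause — it drives both which diet a case falls under and the outcome. The crude comparison mixes populations; the stratum-specific rates are the causally relevant ones.
Adjusting over the population distribution of starting body condition: 0.370·(0.695−0.825) + 0.333·(0.362−0.606) + 0.297·(0.245−0.296) = -0.145.

-0.14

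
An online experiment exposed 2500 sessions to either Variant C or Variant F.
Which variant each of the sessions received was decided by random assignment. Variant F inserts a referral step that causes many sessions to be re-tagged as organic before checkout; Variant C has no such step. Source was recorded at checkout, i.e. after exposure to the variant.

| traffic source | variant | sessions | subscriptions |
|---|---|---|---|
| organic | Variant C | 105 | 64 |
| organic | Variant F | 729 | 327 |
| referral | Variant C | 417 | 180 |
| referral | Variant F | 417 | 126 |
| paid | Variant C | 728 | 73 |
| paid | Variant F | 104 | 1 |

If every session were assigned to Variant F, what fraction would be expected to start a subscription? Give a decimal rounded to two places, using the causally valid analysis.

0.36

Variant C is higher inside every traffic source stratum but Variant F is higher in aggregate. Whether to stratify depends on how traffic source relates to the variant.
Stratifying would compare variants among sessions the variants themselves sorted into traffic source groups — a form of selection on an intermediate. The unconditioned pooled rates give the total causal effect.
So P(outcome | do(Variant F)) is just the pooled rate for Variant F: 454/1250 = 0.363.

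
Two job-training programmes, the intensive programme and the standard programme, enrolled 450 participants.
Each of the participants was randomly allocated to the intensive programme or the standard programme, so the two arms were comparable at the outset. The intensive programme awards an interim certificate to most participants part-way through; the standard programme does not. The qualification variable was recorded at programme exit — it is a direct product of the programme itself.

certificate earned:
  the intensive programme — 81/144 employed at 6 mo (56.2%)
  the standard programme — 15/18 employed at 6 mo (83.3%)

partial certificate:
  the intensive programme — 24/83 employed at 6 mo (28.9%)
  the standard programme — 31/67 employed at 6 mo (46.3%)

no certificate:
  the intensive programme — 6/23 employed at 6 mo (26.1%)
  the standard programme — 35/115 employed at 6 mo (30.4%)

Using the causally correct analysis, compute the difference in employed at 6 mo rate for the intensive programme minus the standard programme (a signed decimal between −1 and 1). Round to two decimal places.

The distribution of qualification attained during the programme is itself part of what the programme does — it is an intermediate outcome. Holding it fixed would remove that part of the effect; the total effect is the pooled difference.
The causal difference is the pooled difference: 0.444 − 0.405 = +0.039.

+0.04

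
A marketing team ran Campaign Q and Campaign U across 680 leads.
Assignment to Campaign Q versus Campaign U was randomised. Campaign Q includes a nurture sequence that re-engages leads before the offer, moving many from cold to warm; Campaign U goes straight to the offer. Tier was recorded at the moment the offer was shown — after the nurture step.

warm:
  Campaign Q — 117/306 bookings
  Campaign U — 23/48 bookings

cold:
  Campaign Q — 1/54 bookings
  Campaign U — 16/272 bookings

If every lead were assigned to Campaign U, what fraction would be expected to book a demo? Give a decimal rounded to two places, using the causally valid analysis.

The engagement tier-specific comparison favours Campaign U throughout, but the pooled figures favour Campaign Q. The question is whether to condition on engagement tier.
The distribution of engagement tier is itself part of what the campaign does — it is an intermediate outcome. Holding it fixed would remove that part of the effect; the total effect is the pooled difference.
So P(outcome | do(Campaign U)) is just the pooled rate for Campaign U: 39/320 = 0.122.

0.12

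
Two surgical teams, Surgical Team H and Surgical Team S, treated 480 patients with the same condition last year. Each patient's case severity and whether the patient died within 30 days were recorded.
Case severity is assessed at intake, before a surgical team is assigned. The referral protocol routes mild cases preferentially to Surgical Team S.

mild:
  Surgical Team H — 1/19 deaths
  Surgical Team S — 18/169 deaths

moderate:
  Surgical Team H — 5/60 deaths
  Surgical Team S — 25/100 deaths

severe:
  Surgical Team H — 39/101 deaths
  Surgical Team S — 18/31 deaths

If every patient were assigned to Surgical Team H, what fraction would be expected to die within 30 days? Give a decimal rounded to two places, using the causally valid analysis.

Case severity differs across surgical teams for reasons unrelated to any effect of the surgical team itself, and it separately predicts the outcome — a classic confounder. We must compare within case severity levels.
Standardising Surgical Team H to the population case severity mix: 0.392·1/19 + 0.333·5/60 + 0.275·39/101 = 0.155.

0.15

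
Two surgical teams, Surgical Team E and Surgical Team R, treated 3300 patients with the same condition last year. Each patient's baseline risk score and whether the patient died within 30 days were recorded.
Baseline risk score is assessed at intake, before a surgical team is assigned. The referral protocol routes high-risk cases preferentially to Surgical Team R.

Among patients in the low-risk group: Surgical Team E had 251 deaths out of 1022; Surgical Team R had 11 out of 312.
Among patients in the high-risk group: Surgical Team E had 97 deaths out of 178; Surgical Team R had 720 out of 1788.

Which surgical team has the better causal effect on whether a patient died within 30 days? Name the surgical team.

Surgical Team R

Within every baseline risk score level Surgical Team R has the lower rate, yet pooled Surgical Team E does — Simpson's reversal.
Baseline risk score differs across surgical teams for reasons unrelated to any effect of the surgical team itself, and it separately predicts the outcome — a classic confounder. We must compare within baseline risk score levels.
Within each level — low-risk: 24.6% vs 3.5%; high-risk: 54.5% vs 40.3% — Surgical Team R is lower every time.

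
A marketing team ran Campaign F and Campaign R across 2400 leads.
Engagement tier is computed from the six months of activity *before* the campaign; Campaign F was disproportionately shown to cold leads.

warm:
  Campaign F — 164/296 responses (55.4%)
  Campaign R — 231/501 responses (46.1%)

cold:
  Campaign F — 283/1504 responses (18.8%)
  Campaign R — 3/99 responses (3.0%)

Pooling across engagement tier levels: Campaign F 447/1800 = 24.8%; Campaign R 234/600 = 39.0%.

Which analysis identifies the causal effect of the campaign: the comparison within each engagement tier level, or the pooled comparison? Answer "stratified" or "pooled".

The stratified and pooled comparisons disagree (Campaign F wins within each engagement tier; Campaign R wins overall), so the answer turns on the causal role of engagement tier.
Engagement tier differs across campaigns for reasons unrelated to any effect of the campaign itself, and it separately predicts the outcome — a classic confounder. We must compare within engagement tier levels.
Within each level — warm: 55.4% vs 46.1%; cold: 18.8% vs 3.0% — Campaign F is higher every time.

stratified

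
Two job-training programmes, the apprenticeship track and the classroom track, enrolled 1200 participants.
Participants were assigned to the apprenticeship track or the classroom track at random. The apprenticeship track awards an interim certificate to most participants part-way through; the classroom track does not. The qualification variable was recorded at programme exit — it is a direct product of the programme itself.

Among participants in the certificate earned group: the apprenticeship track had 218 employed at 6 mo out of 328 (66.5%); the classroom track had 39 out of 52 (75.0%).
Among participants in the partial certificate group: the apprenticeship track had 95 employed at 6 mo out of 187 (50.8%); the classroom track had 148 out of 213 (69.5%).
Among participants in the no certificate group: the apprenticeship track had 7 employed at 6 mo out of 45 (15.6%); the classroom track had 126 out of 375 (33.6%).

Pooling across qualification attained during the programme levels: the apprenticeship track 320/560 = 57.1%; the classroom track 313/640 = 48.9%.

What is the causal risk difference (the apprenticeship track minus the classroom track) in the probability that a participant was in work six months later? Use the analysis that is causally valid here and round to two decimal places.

+0.08

The stratified and pooled comparisons disagree (the classroom track wins within each qualification attained during the programme; the apprenticeship track wins overall), so the answer turns on the causal role of qualification attained during the programme.
Qualification attained during the programme is downstream of the programme. One should not condition on a consequence of treatment, so the overall rates are the right comparison.
The causal difference is the pooled difference: 0.571 − 0.489 = +0.082.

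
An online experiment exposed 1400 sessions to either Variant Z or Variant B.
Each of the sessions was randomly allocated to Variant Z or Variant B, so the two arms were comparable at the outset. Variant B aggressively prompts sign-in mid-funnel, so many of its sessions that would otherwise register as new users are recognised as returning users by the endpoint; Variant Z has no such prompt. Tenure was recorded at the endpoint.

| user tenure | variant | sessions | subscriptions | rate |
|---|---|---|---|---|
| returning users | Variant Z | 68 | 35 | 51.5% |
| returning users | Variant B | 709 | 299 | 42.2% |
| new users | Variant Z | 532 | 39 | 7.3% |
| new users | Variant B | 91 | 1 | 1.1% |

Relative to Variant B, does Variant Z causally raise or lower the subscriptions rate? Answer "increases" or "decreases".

decreases

The user tenure-specific comparison favours Variant Z throughout, but the pooled figures favour Variant B. The question is whether to condition on user tenure.
Because the variant influences user tenure, user tenure is a post-treatment mediator, not a confounder. Stratifying on it would bias the estimate; the causal effect is the crude pooled difference.
Pooled: Variant Z 12.3% vs Variant B 37.5%; Variant B is higher overall.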